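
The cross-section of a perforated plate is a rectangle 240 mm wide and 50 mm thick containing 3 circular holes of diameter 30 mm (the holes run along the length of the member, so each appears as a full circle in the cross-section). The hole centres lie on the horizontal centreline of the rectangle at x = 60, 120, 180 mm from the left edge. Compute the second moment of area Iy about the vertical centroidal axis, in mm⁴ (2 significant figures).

Iy ≈ 5.2 × 10⁷ mm⁴

Treat the section as a set of non-overlapping primitives; coordinates are from the bounding-box lower-left.
Plate: 240 × 50, A = 12 000 mm², x = 120 mm, Ī = 57 600 000 mm⁴.
Hole 1 (subtracted): ⌀30, A = 706.9 mm², x = 60 mm, Ī = 39 761 mm⁴.
Hole 2 (subtracted): ⌀30, A = 706.9 mm², x = 120 mm, Ī = 39 761 mm⁴.
Hole 3 (subtracted): ⌀30, A = 706.9 mm², x = 180 mm, Ī = 39 761 mm⁴.
By symmetry the centroid is at mid-width, x̄ = 120 mm.
Transfer each piece to the vertical centroidal axis using Ī + A·d² with d = x − 120:
  plate: d = 0 mm → contributes +57 600 000 mm⁴
  hole 1: d = -60 mm → contributes −2 584 451 mm⁴
  hole 2: d = 0 mm → contributes −39 761 mm⁴
  hole 3: d = 60 mm → contributes −2 584 451 mm⁴
Total I = 52 391 338 mm⁴.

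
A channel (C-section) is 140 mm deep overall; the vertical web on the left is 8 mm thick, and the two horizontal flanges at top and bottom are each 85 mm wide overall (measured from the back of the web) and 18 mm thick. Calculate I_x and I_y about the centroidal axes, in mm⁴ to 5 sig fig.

Decompose the section into non-overlapping parts with the origin at the bottom-left of its bounding rectangle.
Web: 8 × 140, A = 1 120 mm², y = 70 mm, Ī = 1 829 333 mm⁴.
Top flange (beyond web): 77 × 18, A = 1 386 mm², y = 131 mm, Ī = 37 422 mm⁴.
Bottom flange (beyond web): 77 × 18, A = 1 386 mm², y = 9 mm, Ī = 37 422 mm⁴.
By symmetry the centroid is at mid-height, ȳ = 70 mm.
Transfer each piece to the centroidal x-axis using Ī + A·d² with d = y − 70:
  web: d = 0 mm → contributes +1 829 333 mm⁴
  top flange (beyond web): d = 61 mm → contributes +5 194 728 mm⁴
  bottom flange (beyond web): d = -61 mm → contributes +5 194 728 mm⁴
Total I = 12 218 789 mm⁴.
For the y-axis: x̄ = 34.26978 mm.
Repeating about the centroidal y-axis gives I_y = 2 816 414 mm⁴.

I_x ≈ 1.2219 × 10⁷ mm⁴, I_y ≈ 2.8164 × 10⁶ mm⁴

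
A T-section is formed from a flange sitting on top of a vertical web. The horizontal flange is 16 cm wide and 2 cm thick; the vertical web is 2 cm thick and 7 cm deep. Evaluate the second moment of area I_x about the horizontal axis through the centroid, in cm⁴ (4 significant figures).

Decompose the section into non-overlapping parts with the origin at the bottom-left of its bounding rectangle.
Flange: 16 × 2, A = 32 cm², y = 8 cm, Ī = 10.6667 cm⁴.
Web: 2 × 7, A = 14 cm², y = 3.5 cm, Ī = 57.1667 cm⁴.
Centroid: ȳ = ΣA·y / ΣA = 6.63043 cm.
Transfer each piece to the horizontal axis through the centroid using Ī + A·d² with d = y − 6.63043:
  flange: d = 1.36957 cm → contributes +70.6894 cm⁴
  web: d = -3.13043 cm → contributes +194.361 cm⁴
Total I = 265.051 cm⁴.

I_x ≈ 265.1 cm⁴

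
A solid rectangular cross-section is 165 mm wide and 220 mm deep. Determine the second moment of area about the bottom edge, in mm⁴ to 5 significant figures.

The section: 165 × 220, A = 36 300 mm², y = 110 mm, Ī = 146 410 000 mm⁴.
Transfer it to the base of the section using Ī + A·d² with d = y − 0:
  the section: d = 110 mm → contributes +585 640 000 mm⁴
Total I = 585 640 000 mm⁴.

I_base ≈ 5.8564 × 10⁸ mm⁴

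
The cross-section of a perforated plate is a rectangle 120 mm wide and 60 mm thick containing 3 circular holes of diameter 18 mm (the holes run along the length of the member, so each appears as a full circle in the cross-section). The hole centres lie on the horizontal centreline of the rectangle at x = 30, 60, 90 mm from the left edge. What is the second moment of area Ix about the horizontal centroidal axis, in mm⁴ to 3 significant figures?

Ix ≈ 2.14 × 10⁶ mm⁴

Break the section into simple shapes (no overlaps), measuring from the bottom-left corner of the bounding box.
Plate: 120 × 60, A = 7 200 mm², y = 30 mm, Ī = 2 160 000 mm⁴.
Hole 1 (subtracted): ⌀18, A = 254.47 mm², y = 30 mm, Ī = 5 153 mm⁴.
Hole 2 (subtracted): ⌀18, A = 254.47 mm², y = 30 mm, Ī = 5 153 mm⁴.
Hole 3 (subtracted): ⌀18, A = 254.47 mm², y = 30 mm, Ī = 5 153 mm⁴.
By symmetry the centroid is at mid-height, ȳ = 30 mm.
All pieces are centred on the horizontal centroidal axis, so I = ΣĪ (holes subtracted) = 2 144 541 mm⁴.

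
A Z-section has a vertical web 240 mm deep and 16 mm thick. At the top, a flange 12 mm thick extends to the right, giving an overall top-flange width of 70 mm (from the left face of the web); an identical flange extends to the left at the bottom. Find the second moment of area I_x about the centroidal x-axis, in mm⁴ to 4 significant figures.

I_x ≈ 3.529 × 10⁷ mm⁴

Break the section into simple shapes (no overlaps), measuring from the bottom-left corner of the bounding box.
Web: 16 × 240, A = 3 840 mm², y = 120 mm, Ī = 18 432 000 mm⁴.
Top flange (beyond web): 54 × 12, A = 648 mm², y = 234 mm, Ī = 7 776 mm⁴.
Bottom flange (beyond web): 54 × 12, A = 648 mm², y = 6 mm, Ī = 7 776 mm⁴.
Centroid: ȳ = ΣA·y / ΣA = 120 mm.
Transfer each piece to the centroidal x-axis using Ī + A·d² with d = y − 120:
  web: d = 0 mm → contributes +18 432 000 mm⁴
  top flange (beyond web): d = 114 mm → contributes +8 429 184 mm⁴
  bottom flange (beyond web): d = -114 mm → contributes +8 429 184 mm⁴
Total I = 35 290 368 mm⁴.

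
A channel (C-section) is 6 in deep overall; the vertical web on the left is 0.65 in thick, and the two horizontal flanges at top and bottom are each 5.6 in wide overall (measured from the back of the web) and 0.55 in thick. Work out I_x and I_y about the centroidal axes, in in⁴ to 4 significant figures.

I_x ≈ 52.27 in⁴, I_y ≈ 29.07 in⁴

Split into non-overlapping primitives; take the origin at the lower-left of the bounding box.
Web: 0.65 × 6, A = 3.9 in², y = 3 in, Ī = 11.7 in⁴.
Top flange (beyond web): 4.95 × 0.55, A = 2.7225 in², y = 5.725 in, Ī = 0.0686297 in⁴.
Bottom flange (beyond web): 4.95 × 0.55, A = 2.7225 in², y = 0.275 in, Ī = 0.0686297 in⁴.
By symmetry the centroid is at mid-height, ȳ = 3 in.
Transfer each piece to the centroidal x-axis using Ī + A·d² with d = y − 3:
  web: d = 0 in → contributes +11.7 in⁴
  top flange (beyond web): d = 2.725 in → contributes +20.2849 in⁴
  bottom flange (beyond web): d = -2.725 in → contributes +20.2849 in⁴
Total I = 52.2698 in⁴.
For the y-axis: x̄ = 1.95646 in.
Repeating about the centroidal y-axis gives I_y = 29.0709 in⁴.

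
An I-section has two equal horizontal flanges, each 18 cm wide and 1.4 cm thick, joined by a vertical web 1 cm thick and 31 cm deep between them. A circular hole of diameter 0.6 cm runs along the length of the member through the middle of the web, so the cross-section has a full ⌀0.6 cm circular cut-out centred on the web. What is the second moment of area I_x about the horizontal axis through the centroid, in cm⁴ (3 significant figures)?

Break the section into simple shapes (no overlaps), measuring from the bottom-left corner of the bounding box.
Bottom flange: 18 × 1.4, A = 25.2 cm², y = 0.7 cm, Ī = 4.116 cm⁴.
Web: 1 × 31, A = 31 cm², y = 16.9 cm, Ī = 2482.6 cm⁴.
Top flange: 18 × 1.4, A = 25.2 cm², y = 33.1 cm, Ī = 4.116 cm⁴.
Hole (subtracted): ⌀0.6, A = 0.28274 cm², y = 16.9 cm, Ī = 0.0063617 cm⁴.
By symmetry the centroid is at mid-height, ȳ = 16.9 cm.
Transfer each piece to the horizontal axis through the centroid using Ī + A·d² with d = y − 16.9:
  bottom flange: d = -16.2 cm → contributes +6617.6 cm⁴
  web: d = 0 cm → contributes +2482.6 cm⁴
  top flange: d = 16.2 cm → contributes +6617.6 cm⁴
  hole: d = 0 cm → contributes −0.0063617 cm⁴
Total I = 15 718 cm⁴.

I_x ≈ 1.57 × 10⁴ cm⁴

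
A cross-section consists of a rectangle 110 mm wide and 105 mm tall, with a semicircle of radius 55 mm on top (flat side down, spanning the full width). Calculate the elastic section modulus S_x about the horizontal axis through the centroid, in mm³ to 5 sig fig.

S_x ≈ 3.6281 × 10⁵ mm³

Split into non-overlapping primitives; take the origin at the lower-left of the bounding box.
Rectangular body: 110 × 105, A = 11 550 mm², y = 52.5 mm, Ī = 10 611 563 mm⁴.
Semicircular cap: semicircle r = 55, A = 4751.659 mm², y = 128.3427 mm, Ī = 1 004 345 mm⁴.
Centroid: ȳ = ΣA·y / ΣA = 74.60688 mm.
Transfer each piece to the horizontal axis through the centroid using Ī + A·d² with d = y − 74.60688:
  rectangular body: d = -22.10688 mm → contributes +16 256 209 mm⁴
  semicircular cap: d = 53.73585 mm → contributes +14 724 957 mm⁴
Total I = 30 981 166 mm⁴.
Extreme fibre distance c = 85.39312 mm; S = I/c = 362806.3 mm³.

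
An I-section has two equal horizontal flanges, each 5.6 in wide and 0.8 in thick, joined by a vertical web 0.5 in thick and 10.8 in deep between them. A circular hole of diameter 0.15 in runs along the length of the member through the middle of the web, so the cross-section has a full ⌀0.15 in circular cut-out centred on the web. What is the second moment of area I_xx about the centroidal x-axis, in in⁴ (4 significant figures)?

Split into non-overlapping primitives; take the origin at the lower-left of the bounding box.
Bottom flange: 5.6 × 0.8, A = 4.48 in², y = 0.4 in, Ī = 0.238933 in⁴.
Web: 0.5 × 10.8, A = 5.4 in², y = 6.2 in, Ī = 52.488 in⁴.
Top flange: 5.6 × 0.8, A = 4.48 in², y = 12 in, Ī = 0.238933 in⁴.
Hole (subtracted): ⌀0.15, A = 0.0176715 in², y = 6.2 in, Ī = 0.0000248505 in⁴.
By symmetry the centroid is at mid-height, ȳ = 6.2 in.
Transfer each piece to the centroidal x-axis using Ī + A·d² with d = y − 6.2:
  bottom flange: d = -5.8 in → contributes +150.946 in⁴
  web: d = 0 in → contributes +52.488 in⁴
  top flange: d = 5.8 in → contributes +150.946 in⁴
  hole: d = 0 in → contributes −0.0000248505 in⁴
Total I = 354.38 in⁴.

I_xx ≈ 354.4 in⁴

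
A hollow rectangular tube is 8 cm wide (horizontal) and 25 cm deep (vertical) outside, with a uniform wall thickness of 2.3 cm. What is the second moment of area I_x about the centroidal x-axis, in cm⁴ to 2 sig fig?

Split into non-overlapping primitives; take the origin at the lower-left of the bounding box.
Outer rectangle: 8 × 25, A = 200 cm², y = 12.5 cm, Ī = 10 417 cm⁴.
Inner void (subtracted): 3.4 × 20.4, A = 69.36 cm², y = 12.5 cm, Ī = 2 405 cm⁴.
By symmetry the centroid is at mid-height, ȳ = 12.5 cm.
All pieces are centred on the centroidal x-axis, so I = ΣĪ (holes subtracted) = 8 011 cm⁴.

I_x ≈ 8000 cm⁴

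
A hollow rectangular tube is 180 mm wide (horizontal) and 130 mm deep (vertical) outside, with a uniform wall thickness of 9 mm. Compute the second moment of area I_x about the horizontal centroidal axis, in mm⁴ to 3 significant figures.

I_x ≈ 1.40 × 10⁷ mm⁴

Split into non-overlapping primitives; take the origin at the lower-left of the bounding box.
Outer rectangle: 180 × 130, A = 23 400 mm², y = 65 mm, Ī = 32 955 000 mm⁴.
Inner void (subtracted): 162 × 112, A = 18 144 mm², y = 65 mm, Ī = 18 966 528 mm⁴.
By symmetry the centroid is at mid-height, ȳ = 65 mm.
All pieces are centred on the horizontal centroidal axis, so I = ΣĪ (holes subtracted) = 13 988 472 mm⁴.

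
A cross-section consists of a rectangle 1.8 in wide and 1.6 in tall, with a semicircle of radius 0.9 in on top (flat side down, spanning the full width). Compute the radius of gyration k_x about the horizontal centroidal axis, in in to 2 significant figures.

k_x ≈ 0.68 in

Decompose the section into non-overlapping parts with the origin at the bottom-left of its bounding rectangle.
Rectangular body: 1.8 × 1.6, A = 2.88 in², y = 0.8 in, Ī = 0.6144 in⁴.
Semicircular cap: semicircle r = 0.9, A = 1.272 in², y = 1.982 in, Ī = 0.07201 in⁴.
Centroid: ȳ = ΣA·y / ΣA = 1.162 in.
Transfer each piece to the horizontal centroidal axis using Ī + A·d² with d = y − 1.162:
  rectangular body: d = -0.3622 in → contributes +0.9922 in⁴
  semicircular cap: d = 0.8198 in → contributes +0.9271 in⁴
Total I = 1.919 in⁴.
Radius of gyration: k = √(I/A) = √(1.919 / 4.152) = 0.6799 in.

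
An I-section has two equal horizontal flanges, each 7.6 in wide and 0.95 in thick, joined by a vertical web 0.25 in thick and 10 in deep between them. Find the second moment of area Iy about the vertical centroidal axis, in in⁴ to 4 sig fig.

Iy ≈ 69.52 in⁴

Break the section into simple shapes (no overlaps), measuring from the bottom-left corner of the bounding box.
Bottom flange: 7.6 × 0.95, A = 7.22 in², x = 3.8 in, Ī = 34.7523 in⁴.
Web: 0.25 × 10, A = 2.5 in², x = 3.8 in, Ī = 0.0130208 in⁴.
Top flange: 7.6 × 0.95, A = 7.22 in², x = 3.8 in, Ī = 34.7523 in⁴.
By symmetry the centroid is at mid-width, x̄ = 3.8 in.
All pieces are centred on the vertical centroidal axis, so I = ΣĪ = 69.5176 in⁴.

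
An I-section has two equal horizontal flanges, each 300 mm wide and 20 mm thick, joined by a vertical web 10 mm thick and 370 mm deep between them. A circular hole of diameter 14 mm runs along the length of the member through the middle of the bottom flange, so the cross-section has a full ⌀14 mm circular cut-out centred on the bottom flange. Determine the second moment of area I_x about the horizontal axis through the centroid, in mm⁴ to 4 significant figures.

Treat the section as a set of non-overlapping primitives; coordinates are from the bounding-box lower-left.
Bottom flange: 300 × 20, A = 6 000 mm², y = 10 mm, Ī = 200 000 mm⁴.
Web: 10 × 370, A = 3 700 mm², y = 205 mm, Ī = 42 210 833 mm⁴.
Top flange: 300 × 20, A = 6 000 mm², y = 400 mm, Ī = 200 000 mm⁴.
Hole (subtracted): ⌀14, A = 153.938 mm², y = 10 mm, Ī = 1885.74 mm⁴.
Centroid: ȳ = ΣA·y / ΣA = 206.931 mm.
Transfer each piece to the horizontal axis through the centroid using Ī + A·d² with d = y − 206.931:
  bottom flange: d = -196.931 mm → contributes +232 890 680 mm⁴
  web: d = -1.9309 mm → contributes +42 224 628 mm⁴
  top flange: d = 193.069 mm → contributes +223 854 060 mm⁴
  hole: d = -196.931 mm → contributes −5 971 877 mm⁴
Total I = 492 997 492 mm⁴.

I_x ≈ 4.930 × 10⁸ mm⁴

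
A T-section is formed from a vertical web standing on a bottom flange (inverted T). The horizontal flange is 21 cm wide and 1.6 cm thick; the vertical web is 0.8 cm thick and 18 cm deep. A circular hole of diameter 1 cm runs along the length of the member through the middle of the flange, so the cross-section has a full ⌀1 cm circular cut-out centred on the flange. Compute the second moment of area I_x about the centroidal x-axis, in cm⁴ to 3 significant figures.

Decompose the section into non-overlapping parts with the origin at the bottom-left of its bounding rectangle.
Flange: 21 × 1.6, A = 33.6 cm², y = 0.8 cm, Ī = 7.168 cm⁴.
Web: 0.8 × 18, A = 14.4 cm², y = 10.6 cm, Ī = 388.8 cm⁴.
Hole (subtracted): ⌀1, A = 0.7854 cm², y = 0.8 cm, Ī = 0.049087 cm⁴.
Centroid: ȳ = ΣA·y / ΣA = 3.7889 cm.
Transfer each piece to the centroidal x-axis using Ī + A·d² with d = y − 3.7889:
  flange: d = -2.9889 cm → contributes +307.34 cm⁴
  web: d = 6.8111 cm → contributes +1056.8 cm⁴
  hole: d = -2.9889 cm → contributes −7.0655 cm⁴
Total I = 1357.1 cm⁴.

I_x ≈ 1360 cm⁴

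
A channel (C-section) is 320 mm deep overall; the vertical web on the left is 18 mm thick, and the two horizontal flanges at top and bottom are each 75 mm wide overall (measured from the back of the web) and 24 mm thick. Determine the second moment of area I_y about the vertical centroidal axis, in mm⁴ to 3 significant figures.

Break the section into simple shapes (no overlaps), measuring from the bottom-left corner of the bounding box.
Web: 18 × 320, A = 5 760 mm², x = 9 mm, Ī = 155 520 mm⁴.
Top flange (beyond web): 57 × 24, A = 1 368 mm², x = 46.5 mm, Ī = 370 386 mm⁴.
Bottom flange (beyond web): 57 × 24, A = 1 368 mm², x = 46.5 mm, Ī = 370 386 mm⁴.
Centroid: x̄ = ΣA·x / ΣA = 21.076 mm.
Transfer each piece to the vertical centroidal axis using Ī + A·d² with d = x − 21.076:
  web: d = -12.076 mm → contributes +995 537 mm⁴
  top flange (beyond web): d = 25.424 mm → contributes +1 254 615 mm⁴
  bottom flange (beyond web): d = 25.424 mm → contributes +1 254 615 mm⁴
Total I = 3 504 767 mm⁴.

I_y ≈ 3.50 × 10⁶ mm⁴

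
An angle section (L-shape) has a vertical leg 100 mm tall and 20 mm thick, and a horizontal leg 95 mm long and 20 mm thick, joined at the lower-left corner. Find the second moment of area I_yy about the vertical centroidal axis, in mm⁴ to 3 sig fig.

I_yy ≈ 2.70 × 10⁶ mm⁴

Break the section into simple shapes (no overlaps), measuring from the bottom-left corner of the bounding box.
Vertical leg: 20 × 100, A = 2 000 mm², x = 10 mm, Ī = 66 667 mm⁴.
Horizontal leg (remainder): 75 × 20, A = 1 500 mm², x = 57.5 mm, Ī = 703 125 mm⁴.
Centroid: x̄ = ΣA·x / ΣA = 30.357 mm.
Transfer each piece to the vertical centroidal axis using Ī + A·d² with d = x − 30.357:
  vertical leg: d = -20.357 mm → contributes +895 493 mm⁴
  horizontal leg (remainder): d = 27.143 mm → contributes +1 808 227 mm⁴
Total I = 2 703 720 mm⁴.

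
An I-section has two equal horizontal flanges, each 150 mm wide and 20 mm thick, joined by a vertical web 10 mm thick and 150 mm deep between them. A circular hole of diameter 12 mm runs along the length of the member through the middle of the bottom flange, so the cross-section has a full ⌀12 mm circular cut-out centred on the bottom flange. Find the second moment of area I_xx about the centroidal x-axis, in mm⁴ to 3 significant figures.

I_xx ≈ 4.55 × 10⁷ mm⁴

Break the section into simple shapes (no overlaps), measuring from the bottom-left corner of the bounding box.
Bottom flange: 150 × 20, A = 3 000 mm², y = 10 mm, Ī = 100 000 mm⁴.
Web: 10 × 150, A = 1 500 mm², y = 95 mm, Ī = 2 812 500 mm⁴.
Top flange: 150 × 20, A = 3 000 mm², y = 180 mm, Ī = 100 000 mm⁴.
Hole (subtracted): ⌀12, A = 113.1 mm², y = 10 mm, Ī = 1017.9 mm⁴.
Centroid: ȳ = ΣA·y / ΣA = 96.301 mm.
Transfer each piece to the centroidal x-axis using Ī + A·d² with d = y − 96.301:
  bottom flange: d = -86.301 mm → contributes +22 443 792 mm⁴
  web: d = -1.3014 mm → contributes +2 815 040 mm⁴
  top flange: d = 83.699 mm → contributes +21 116 370 mm⁴
  hole: d = -86.301 mm → contributes −843 359 mm⁴
Total I = 45 531 843 mm⁴.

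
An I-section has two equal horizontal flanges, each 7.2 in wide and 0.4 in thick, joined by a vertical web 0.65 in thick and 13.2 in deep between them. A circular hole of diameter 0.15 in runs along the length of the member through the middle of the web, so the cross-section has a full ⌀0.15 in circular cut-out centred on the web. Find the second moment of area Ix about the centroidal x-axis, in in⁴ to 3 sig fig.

Ix ≈ 391 in⁴

Split into non-overlapping primitives; take the origin at the lower-left of the bounding box.
Bottom flange: 7.2 × 0.4, A = 2.88 in², y = 0.2 in, Ī = 0.0384 in⁴.
Web: 0.65 × 13.2, A = 8.58 in², y = 7 in, Ī = 124.58 in⁴.
Top flange: 7.2 × 0.4, A = 2.88 in², y = 13.8 in, Ī = 0.0384 in⁴.
Hole (subtracted): ⌀0.15, A = 0.017671 in², y = 7 in, Ī = 0.00002485 in⁴.
By symmetry the centroid is at mid-height, ȳ = 7 in.
Transfer each piece to the centroidal x-axis using Ī + A·d² with d = y − 7:
  bottom flange: d = -6.8 in → contributes +133.21 in⁴
  web: d = 0 in → contributes +124.58 in⁴
  top flange: d = 6.8 in → contributes +133.21 in⁴
  hole: d = 0 in → contributes −0.00002485 in⁴
Total I = 391 in⁴.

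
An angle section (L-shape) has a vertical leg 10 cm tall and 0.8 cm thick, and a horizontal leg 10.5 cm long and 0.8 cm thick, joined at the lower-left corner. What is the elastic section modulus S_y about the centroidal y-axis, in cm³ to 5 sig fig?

S_y ≈ 22.601 cm³

Decompose the section into non-overlapping parts with the origin at the bottom-left of its bounding rectangle.
Vertical leg: 0.8 × 10, A = 8 cm², x = 0.4 cm, Ī = 0.4266667 cm⁴.
Horizontal leg (remainder): 9.7 × 0.8, A = 7.76 cm², x = 5.65 cm, Ī = 60.84487 cm⁴.
Centroid: x̄ = ΣA·x / ΣA = 2.985025 cm.
Transfer each piece to the centroidal y-axis using Ī + A·d² with d = x − 2.985025:
  vertical leg: d = -2.585025 cm → contributes +53.88552 cm⁴
  horizontal leg (remainder): d = 2.664975 cm → contributes +115.9571 cm⁴
Total I = 169.8426 cm⁴.
Extreme fibre distance c = 7.514975 cm; S = I/c = 22.60056 cm³.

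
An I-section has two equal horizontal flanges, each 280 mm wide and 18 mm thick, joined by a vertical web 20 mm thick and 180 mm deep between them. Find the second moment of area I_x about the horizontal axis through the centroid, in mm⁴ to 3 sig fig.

I_x ≈ 1.09 × 10⁸ mm⁴

Decompose the section into non-overlapping parts with the origin at the bottom-left of its bounding rectangle.
Bottom flange: 280 × 18, A = 5 040 mm², y = 9 mm, Ī = 136 080 mm⁴.
Web: 20 × 180, A = 3 600 mm², y = 108 mm, Ī = 9 720 000 mm⁴.
Top flange: 280 × 18, A = 5 040 mm², y = 207 mm, Ī = 136 080 mm⁴.
By symmetry the centroid is at mid-height, ȳ = 108 mm.
Transfer each piece to the horizontal axis through the centroid using Ī + A·d² with d = y − 108:
  bottom flange: d = -99 mm → contributes +49 533 120 mm⁴
  web: d = 0 mm → contributes +9 720 000 mm⁴
  top flange: d = 99 mm → contributes +49 533 120 mm⁴
Total I = 108 786 240 mm⁴.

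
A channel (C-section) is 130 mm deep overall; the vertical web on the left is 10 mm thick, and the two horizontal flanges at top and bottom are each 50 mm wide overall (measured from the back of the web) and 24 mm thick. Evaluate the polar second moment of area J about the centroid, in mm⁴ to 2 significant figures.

Decompose the section into non-overlapping parts with the origin at the bottom-left of its bounding rectangle.
Web: 10 × 130, A = 1 300 mm², y = 65 mm, Ī = 1 830 833 mm⁴.
Top flange (beyond web): 40 × 24, A = 960 mm², y = 118 mm, Ī = 46 080 mm⁴.
Bottom flange (beyond web): 40 × 24, A = 960 mm², y = 12 mm, Ī = 46 080 mm⁴.
By symmetry the centroid is at mid-height, ȳ = 65 mm.
Transfer each piece to the centroidal x-axis using Ī + A·d² with d = y − 65:
  web: d = 0 mm → contributes +1 830 833 mm⁴
  top flange (beyond web): d = 53 mm → contributes +2 742 720 mm⁴
  bottom flange (beyond web): d = -53 mm → contributes +2 742 720 mm⁴
Total I = 7 316 273 mm⁴.
For the y-axis: x̄ = 19.91 mm.
Repeating about the centroidal y-axis gives I_y = 751 305 mm⁴.
Polar second moment: J = I_x + I_y = 8 067 579 mm⁴.

J ≈ 8.1 × 10⁶ mm⁴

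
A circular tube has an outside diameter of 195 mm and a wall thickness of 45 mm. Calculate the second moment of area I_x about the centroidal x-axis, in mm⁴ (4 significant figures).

Decompose the section into non-overlapping parts with the origin at the bottom-left of its bounding rectangle.
Outer circle: ⌀195, A = 29864.8 mm², y = 97.5 mm, Ī = 70 975 481 mm⁴.
Bore (subtracted): ⌀105, A = 8659.01 mm², y = 97.5 mm, Ī = 5 966 602 mm⁴.
By symmetry the centroid is at mid-height, ȳ = 97.5 mm.
All pieces are centred on the centroidal x-axis, so I = ΣĪ (holes subtracted) = 65 008 879 mm⁴.

I_x ≈ 6.501 × 10⁷ mm⁴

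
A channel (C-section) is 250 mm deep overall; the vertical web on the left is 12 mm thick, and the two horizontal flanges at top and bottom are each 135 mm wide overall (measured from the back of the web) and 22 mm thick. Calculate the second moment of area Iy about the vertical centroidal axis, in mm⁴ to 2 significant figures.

Treat the section as a set of non-overlapping primitives; coordinates are from the bounding-box lower-left.
Web: 12 × 250, A = 3 000 mm², x = 6 mm, Ī = 36 000 mm⁴.
Top flange (beyond web): 123 × 22, A = 2 706 mm², x = 73.5 mm, Ī = 3 411 590 mm⁴.
Bottom flange (beyond web): 123 × 22, A = 2 706 mm², x = 73.5 mm, Ī = 3 411 590 mm⁴.
Centroid: x̄ = ΣA·x / ΣA = 49.43 mm.
Transfer each piece to the vertical centroidal axis using Ī + A·d² with d = x − 49.43:
  web: d = -43.43 mm → contributes +5 693 777 mm⁴
  top flange (beyond web): d = 24.07 mm → contributes +4 979 710 mm⁴
  bottom flange (beyond web): d = 24.07 mm → contributes +4 979 710 mm⁴
Total I = 15 653 196 mm⁴.

Iy ≈ 1.6 × 10⁷ mm⁴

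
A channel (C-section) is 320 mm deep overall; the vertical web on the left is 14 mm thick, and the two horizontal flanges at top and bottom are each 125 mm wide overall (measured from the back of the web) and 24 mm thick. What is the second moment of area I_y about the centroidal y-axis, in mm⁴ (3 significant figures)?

I_y ≈ 1.51 × 10⁷ mm⁴

Decompose the section into non-overlapping parts with the origin at the bottom-left of its bounding rectangle.
Web: 14 × 320, A = 4 480 mm², x = 7 mm, Ī = 73 173 mm⁴.
Top flange (beyond web): 111 × 24, A = 2 664 mm², x = 69.5 mm, Ī = 2 735 262 mm⁴.
Bottom flange (beyond web): 111 × 24, A = 2 664 mm², x = 69.5 mm, Ī = 2 735 262 mm⁴.
Centroid: x̄ = ΣA·x / ΣA = 40.952 mm.
Transfer each piece to the centroidal y-axis using Ī + A·d² with d = x − 40.952:
  web: d = -33.952 mm → contributes +5 237 403 mm⁴
  top flange (beyond web): d = 28.548 mm → contributes +4 906 410 mm⁴
  bottom flange (beyond web): d = 28.548 mm → contributes +4 906 410 mm⁴
Total I = 15 050 223 mm⁴.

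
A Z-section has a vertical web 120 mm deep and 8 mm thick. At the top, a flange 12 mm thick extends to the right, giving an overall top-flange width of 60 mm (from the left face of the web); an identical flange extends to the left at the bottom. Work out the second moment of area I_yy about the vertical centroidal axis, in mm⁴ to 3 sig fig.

Treat the section as a set of non-overlapping primitives; coordinates are from the bounding-box lower-left.
Web: 8 × 120, A = 960 mm², x = 56 mm, Ī = 5 120 mm⁴.
Top flange (beyond web): 52 × 12, A = 624 mm², x = 86 mm, Ī = 140 608 mm⁴.
Bottom flange (beyond web): 52 × 12, A = 624 mm², x = 26 mm, Ī = 140 608 mm⁴.
Centroid: x̄ = ΣA·x / ΣA = 56 mm.
Transfer each piece to the vertical centroidal axis using Ī + A·d² with d = x − 56:
  web: d = 0 mm → contributes +5 120 mm⁴
  top flange (beyond web): d = 30 mm → contributes +702 208 mm⁴
  bottom flange (beyond web): d = -30 mm → contributes +702 208 mm⁴
Total I = 1 409 536 mm⁴.

I_yy ≈ 1.41 × 10⁶ mm⁴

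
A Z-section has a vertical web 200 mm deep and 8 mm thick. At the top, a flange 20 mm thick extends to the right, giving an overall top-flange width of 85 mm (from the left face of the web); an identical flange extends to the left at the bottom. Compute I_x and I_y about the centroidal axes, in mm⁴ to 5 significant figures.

Split into non-overlapping primitives; take the origin at the lower-left of the bounding box.
Web: 8 × 200, A = 1 600 mm², y = 100 mm, Ī = 5 333 333 mm⁴.
Top flange (beyond web): 77 × 20, A = 1 540 mm², y = 190 mm, Ī = 51333.33 mm⁴.
Bottom flange (beyond web): 77 × 20, A = 1 540 mm², y = 10 mm, Ī = 51333.33 mm⁴.
Centroid: ȳ = ΣA·y / ΣA = 100 mm.
Transfer each piece to the centroidal x-axis using Ī + A·d² with d = y − 100:
  web: d = 0 mm → contributes +5 333 333 mm⁴
  top flange (beyond web): d = 90 mm → contributes +12 525 333 mm⁴
  bottom flange (beyond web): d = -90 mm → contributes +12 525 333 mm⁴
Total I = 30 384 000 mm⁴.
For the y-axis: x̄ = 81 mm.
Repeating about the centroidal y-axis gives I_y = 7 093 560 mm⁴.

I_x ≈ 3.0384 × 10⁷ mm⁴, I_y ≈ 7.0936 × 10⁶ mm⁴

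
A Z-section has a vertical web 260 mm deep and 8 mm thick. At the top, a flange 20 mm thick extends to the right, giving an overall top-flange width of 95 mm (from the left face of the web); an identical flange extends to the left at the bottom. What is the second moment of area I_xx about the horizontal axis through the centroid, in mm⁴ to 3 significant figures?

I_xx ≈ 6.19 × 10⁷ mm⁴

Split into non-overlapping primitives; take the origin at the lower-left of the bounding box.
Web: 8 × 260, A = 2 080 mm², y = 130 mm, Ī = 11 717 333 mm⁴.
Top flange (beyond web): 87 × 20, A = 1 740 mm², y = 250 mm, Ī = 58 000 mm⁴.
Bottom flange (beyond web): 87 × 20, A = 1 740 mm², y = 10 mm, Ī = 58 000 mm⁴.
Centroid: ȳ = ΣA·y / ΣA = 130 mm.
Transfer each piece to the horizontal axis through the centroid using Ī + A·d² with d = y − 130:
  web: d = 0 mm → contributes +11 717 333 mm⁴
  top flange (beyond web): d = 120 mm → contributes +25 114 000 mm⁴
  bottom flange (beyond web): d = -120 mm → contributes +25 114 000 mm⁴
Total I = 61 945 333 mm⁴.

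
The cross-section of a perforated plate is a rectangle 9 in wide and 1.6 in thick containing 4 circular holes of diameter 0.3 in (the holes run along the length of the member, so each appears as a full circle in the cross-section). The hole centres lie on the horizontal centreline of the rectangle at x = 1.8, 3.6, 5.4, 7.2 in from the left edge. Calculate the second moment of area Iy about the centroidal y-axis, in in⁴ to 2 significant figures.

Iy ≈ 96 in⁴

Split into non-overlapping primitives; take the origin at the lower-left of the bounding box.
Plate: 9 × 1.6, A = 14.4 in², x = 4.5 in, Ī = 97.2 in⁴.
Hole 1 (subtracted): ⌀0.3, A = 0.07069 in², x = 1.8 in, Ī = 0.0003976 in⁴.
Hole 2 (subtracted): ⌀0.3, A = 0.07069 in², x = 3.6 in, Ī = 0.0003976 in⁴.
Hole 3 (subtracted): ⌀0.3, A = 0.07069 in², x = 5.4 in, Ī = 0.0003976 in⁴.
Hole 4 (subtracted): ⌀0.3, A = 0.07069 in², x = 7.2 in, Ī = 0.0003976 in⁴.
By symmetry the centroid is at mid-width, x̄ = 4.5 in.
Transfer each piece to the centroidal y-axis using Ī + A·d² with d = x − 4.5:
  plate: d = 0 in → contributes +97.2 in⁴
  hole 1: d = -2.7 in → contributes −0.5157 in⁴
  hole 2: d = -0.9 in → contributes −0.05765 in⁴
  hole 3: d = 0.9 in → contributes −0.05765 in⁴
  hole 4: d = 2.7 in → contributes −0.5157 in⁴
Total I = 96.05 in⁴.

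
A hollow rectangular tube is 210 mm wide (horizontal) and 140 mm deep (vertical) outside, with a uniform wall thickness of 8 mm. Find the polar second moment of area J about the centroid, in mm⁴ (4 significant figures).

Break the section into simple shapes (no overlaps), measuring from the bottom-left corner of the bounding box.
Outer rectangle: 210 × 140, A = 29 400 mm², y = 70 mm, Ī = 48 020 000 mm⁴.
Inner void (subtracted): 194 × 124, A = 24 056 mm², y = 70 mm, Ī = 30 823 755 mm⁴.
By symmetry the centroid is at mid-height, ȳ = 70 mm.
All pieces are centred on the centroidal x-axis, so I = ΣĪ (holes subtracted) = 17 196 245 mm⁴.
Repeating about the centroidal y-axis gives I_y = 32 597 365 mm⁴.
Polar second moment: J = I_x + I_y = 49 793 611 mm⁴.

J ≈ 4.979 × 10⁷ mm⁴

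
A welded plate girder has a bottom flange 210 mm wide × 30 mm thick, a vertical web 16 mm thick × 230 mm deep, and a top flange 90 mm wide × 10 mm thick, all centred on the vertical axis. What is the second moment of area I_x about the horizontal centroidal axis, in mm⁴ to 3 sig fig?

I_x ≈ 8.97 × 10⁷ mm⁴

Break the section into simple shapes (no overlaps), measuring from the bottom-left corner of the bounding box.
Bottom plate: 210 × 30, A = 6 300 mm², y = 15 mm, Ī = 472 500 mm⁴.
Web plate: 16 × 230, A = 3 680 mm², y = 145 mm, Ī = 16 222 667 mm⁴.
Top plate: 90 × 10, A = 900 mm², y = 265 mm, Ī = 7 500 mm⁴.
Centroid: ȳ = ΣA·y / ΣA = 79.651 mm.
Transfer each piece to the horizontal centroidal axis using Ī + A·d² with d = y − 79.651:
  bottom plate: d = -64.651 mm → contributes +26 804 721 mm⁴
  web plate: d = 65.349 mm → contributes +31 938 204 mm⁴
  top plate: d = 185.35 mm → contributes +30 926 415 mm⁴
Total I = 89 669 339 mm⁴.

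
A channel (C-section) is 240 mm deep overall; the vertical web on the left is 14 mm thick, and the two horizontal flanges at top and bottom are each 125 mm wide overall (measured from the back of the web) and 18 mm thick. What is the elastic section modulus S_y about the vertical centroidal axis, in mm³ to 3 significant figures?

S_y ≈ 1.34 × 10⁵ mm³

Split into non-overlapping primitives; take the origin at the lower-left of the bounding box.
Web: 14 × 240, A = 3 360 mm², x = 7 mm, Ī = 54 880 mm⁴.
Top flange (beyond web): 111 × 18, A = 1 998 mm², x = 69.5 mm, Ī = 2 051 447 mm⁴.
Bottom flange (beyond web): 111 × 18, A = 1 998 mm², x = 69.5 mm, Ī = 2 051 447 mm⁴.
Centroid: x̄ = ΣA·x / ΣA = 40.952 mm.
Transfer each piece to the vertical centroidal axis using Ī + A·d² with d = x − 40.952:
  web: d = -33.952 mm → contributes +3 928 052 mm⁴
  top flange (beyond web): d = 28.548 mm → contributes +3 679 807 mm⁴
  bottom flange (beyond web): d = 28.548 mm → contributes +3 679 807 mm⁴
Total I = 11 287 667 mm⁴.
Extreme fibre distance c = 84.048 mm; S = I/c = 134 300 mm³.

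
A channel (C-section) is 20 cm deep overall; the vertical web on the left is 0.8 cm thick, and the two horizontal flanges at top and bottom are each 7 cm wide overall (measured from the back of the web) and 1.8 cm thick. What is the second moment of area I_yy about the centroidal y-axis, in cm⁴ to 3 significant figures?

Split into non-overlapping primitives; take the origin at the lower-left of the bounding box.
Web: 0.8 × 20, A = 16 cm², x = 0.4 cm, Ī = 0.85333 cm⁴.
Top flange (beyond web): 6.2 × 1.8, A = 11.16 cm², x = 3.9 cm, Ī = 35.749 cm⁴.
Bottom flange (beyond web): 6.2 × 1.8, A = 11.16 cm², x = 3.9 cm, Ī = 35.749 cm⁴.
Centroid: x̄ = ΣA·x / ΣA = 2.4386 cm.
Transfer each piece to the centroidal y-axis using Ī + A·d² with d = x − 2.4386:
  web: d = -2.0386 cm → contributes +67.349 cm⁴
  top flange (beyond web): d = 1.4614 cm → contributes +59.583 cm⁴
  bottom flange (beyond web): d = 1.4614 cm → contributes +59.583 cm⁴
Total I = 186.51 cm⁴.

I_yy ≈ 187 cm⁴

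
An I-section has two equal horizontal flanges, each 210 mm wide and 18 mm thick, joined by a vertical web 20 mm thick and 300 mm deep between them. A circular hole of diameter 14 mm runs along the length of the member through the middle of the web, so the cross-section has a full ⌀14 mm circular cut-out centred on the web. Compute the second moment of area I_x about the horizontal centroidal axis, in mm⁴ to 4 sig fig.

Split into non-overlapping primitives; take the origin at the lower-left of the bounding box.
Bottom flange: 210 × 18, A = 3 780 mm², y = 9 mm, Ī = 102 060 mm⁴.
Web: 20 × 300, A = 6 000 mm², y = 168 mm, Ī = 45 000 000 mm⁴.
Top flange: 210 × 18, A = 3 780 mm², y = 327 mm, Ī = 102 060 mm⁴.
Hole (subtracted): ⌀14, A = 153.938 mm², y = 168 mm, Ī = 1885.74 mm⁴.
By symmetry the centroid is at mid-height, ȳ = 168 mm.
Transfer each piece to the horizontal centroidal axis using Ī + A·d² with d = y − 168:
  bottom flange: d = -159 mm → contributes +95 664 240 mm⁴
  web: d = 0 mm → contributes +45 000 000 mm⁴
  top flange: d = 159 mm → contributes +95 664 240 mm⁴
  hole: d = 0 mm → contributes −1885.74 mm⁴
Total I = 236 326 594 mm⁴.

I_x ≈ 2.363 × 10⁸ mm⁴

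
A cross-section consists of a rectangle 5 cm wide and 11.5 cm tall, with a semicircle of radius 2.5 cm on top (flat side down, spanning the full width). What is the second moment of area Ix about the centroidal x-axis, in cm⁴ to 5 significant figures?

Break the section into simple shapes (no overlaps), measuring from the bottom-left corner of the bounding box.
Rectangular body: 5 × 11.5, A = 57.5 cm², y = 5.75 cm, Ī = 633.6979 cm⁴.
Semicircular cap: semicircle r = 2.5, A = 9.817477 cm², y = 12.56103 cm, Ī = 4.287381 cm⁴.
Centroid: ȳ = ΣA·y / ΣA = 6.743311 cm.
Transfer each piece to the centroidal x-axis using Ī + A·d² with d = y − 6.743311:
  rectangular body: d = -0.9933105 cm → contributes +690.4312 cm⁴
  semicircular cap: d = 5.817722 cm → contributes +336.5687 cm⁴
Total I = 1 027 cm⁴.

Ix ≈ 1027.0 cm⁴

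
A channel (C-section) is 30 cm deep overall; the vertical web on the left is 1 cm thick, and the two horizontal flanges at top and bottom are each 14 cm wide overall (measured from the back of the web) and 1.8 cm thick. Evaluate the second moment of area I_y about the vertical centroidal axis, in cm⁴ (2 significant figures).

Break the section into simple shapes (no overlaps), measuring from the bottom-left corner of the bounding box.
Web: 1 × 30, A = 30 cm², x = 0.5 cm, Ī = 2.5 cm⁴.
Top flange (beyond web): 13 × 1.8, A = 23.4 cm², x = 7.5 cm, Ī = 329.6 cm⁴.
Bottom flange (beyond web): 13 × 1.8, A = 23.4 cm², x = 7.5 cm, Ī = 329.6 cm⁴.
Centroid: x̄ = ΣA·x / ΣA = 4.766 cm.
Transfer each piece to the vertical centroidal axis using Ī + A·d² with d = x − 4.766:
  web: d = -4.266 cm → contributes +548.4 cm⁴
  top flange (beyond web): d = 2.734 cm → contributes +504.5 cm⁴
  bottom flange (beyond web): d = 2.734 cm → contributes +504.5 cm⁴
Total I = 1 557 cm⁴.

I_y ≈ 1600 cm⁴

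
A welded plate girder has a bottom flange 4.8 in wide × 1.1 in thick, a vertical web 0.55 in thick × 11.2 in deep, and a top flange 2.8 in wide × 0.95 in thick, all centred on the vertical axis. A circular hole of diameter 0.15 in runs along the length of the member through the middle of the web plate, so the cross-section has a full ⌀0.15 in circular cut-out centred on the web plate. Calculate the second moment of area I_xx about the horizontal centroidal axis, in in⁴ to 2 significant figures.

I_xx ≈ 340 in⁴

Decompose the section into non-overlapping parts with the origin at the bottom-left of its bounding rectangle.
Bottom plate: 4.8 × 1.1, A = 5.28 in², y = 0.55 in, Ī = 0.5324 in⁴.
Web plate: 0.55 × 11.2, A = 6.16 in², y = 6.7 in, Ī = 64.39 in⁴.
Top plate: 2.8 × 0.95, A = 2.66 in², y = 12.78 in, Ī = 0.2001 in⁴.
Hole (subtracted): ⌀0.15, A = 0.01767 in², y = 6.7 in, Ī = 0.00002485 in⁴.
Centroid: ȳ = ΣA·y / ΣA = 5.542 in.
Transfer each piece to the horizontal centroidal axis using Ī + A·d² with d = y − 5.542:
  bottom plate: d = -4.992 in → contributes +132.1 in⁴
  web plate: d = 1.158 in → contributes +72.66 in⁴
  top plate: d = 7.233 in → contributes +139.4 in⁴
  hole: d = 1.158 in → contributes −0.02374 in⁴
Total I = 344.1 in⁴.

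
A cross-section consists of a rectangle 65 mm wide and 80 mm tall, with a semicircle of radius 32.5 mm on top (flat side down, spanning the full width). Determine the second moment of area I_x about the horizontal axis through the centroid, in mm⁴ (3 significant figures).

Break the section into simple shapes (no overlaps), measuring from the bottom-left corner of the bounding box.
Rectangular body: 65 × 80, A = 5 200 mm², y = 40 mm, Ī = 2 773 333 mm⁴.
Semicircular cap: semicircle r = 32.5, A = 1659.2 mm², y = 93.793 mm, Ī = 122 452 mm⁴.
Centroid: ȳ = ΣA·y / ΣA = 53.012 mm.
Transfer each piece to the horizontal axis through the centroid using Ī + A·d² with d = y − 53.012:
  rectangular body: d = -13.012 mm → contributes +3 653 762 mm⁴
  semicircular cap: d = 40.781 mm → contributes +2 881 827 mm⁴
Total I = 6 535 588 mm⁴.

I_x ≈ 6.54 × 10⁶ mm⁴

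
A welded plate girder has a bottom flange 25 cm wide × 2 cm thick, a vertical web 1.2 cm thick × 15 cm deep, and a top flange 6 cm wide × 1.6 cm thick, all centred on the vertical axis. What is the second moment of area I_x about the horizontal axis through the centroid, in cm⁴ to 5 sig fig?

Decompose the section into non-overlapping parts with the origin at the bottom-left of its bounding rectangle.
Bottom plate: 25 × 2, A = 50 cm², y = 1 cm, Ī = 16.66667 cm⁴.
Web plate: 1.2 × 15, A = 18 cm², y = 9.5 cm, Ī = 337.5 cm⁴.
Top plate: 6 × 1.6, A = 9.6 cm², y = 17.8 cm, Ī = 2.048 cm⁴.
Centroid: ȳ = ΣA·y / ΣA = 5.05 cm.
Transfer each piece to the horizontal axis through the centroid using Ī + A·d² with d = y − 5.05:
  bottom plate: d = -4.05 cm → contributes +836.7917 cm⁴
  web plate: d = 4.45 cm → contributes +693.945 cm⁴
  top plate: d = 12.75 cm → contributes +1562.648 cm⁴
Total I = 3093.385 cm⁴.

I_x ≈ 3093.4 cm⁴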